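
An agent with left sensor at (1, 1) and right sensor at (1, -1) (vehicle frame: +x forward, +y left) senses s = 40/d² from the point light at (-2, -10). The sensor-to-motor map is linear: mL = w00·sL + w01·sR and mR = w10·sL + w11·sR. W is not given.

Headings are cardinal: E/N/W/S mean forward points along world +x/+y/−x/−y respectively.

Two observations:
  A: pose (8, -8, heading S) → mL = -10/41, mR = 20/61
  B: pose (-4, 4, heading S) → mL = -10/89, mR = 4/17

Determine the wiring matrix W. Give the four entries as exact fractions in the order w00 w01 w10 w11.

obs A: pose=(8,-8,S) → sL=20/61, sR=20/41, mL=-10/41, mR=20/61
obs B: pose=(-4,4,S) → sL=4/17, sR=20/89, mL=-10/89, mR=4/17
sensor matrix S = [[20/61, 20/41], [4/17, 20/89]]; det S = -155520/3784013
solve [mL_A; mL_B] = S·[w00; w01] and [mR_A; mR_B] = S·[w10; w11]:
  w00 = 0, w01 = -1/2, w10 = 1, w11 = 0

0 -1/2 1 0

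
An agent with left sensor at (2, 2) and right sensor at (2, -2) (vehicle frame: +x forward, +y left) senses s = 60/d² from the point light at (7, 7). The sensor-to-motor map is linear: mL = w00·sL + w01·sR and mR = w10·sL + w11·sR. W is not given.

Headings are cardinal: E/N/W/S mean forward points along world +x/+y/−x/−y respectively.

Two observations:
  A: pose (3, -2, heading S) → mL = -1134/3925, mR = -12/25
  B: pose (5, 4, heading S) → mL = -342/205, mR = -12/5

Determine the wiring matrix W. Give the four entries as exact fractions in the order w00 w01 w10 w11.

-1 1/2 -1 0

obs A: pose=(3,-2,S) → sL=12/25, sR=60/157, mL=-1134/3925, mR=-12/25
obs B: pose=(5,4,S) → sL=12/5, sR=60/41, mL=-342/205, mR=-12/5
sensor matrix S = [[12/25, 60/157], [12/5, 60/41]]; det S = -6912/32185
solve [mL_A; mL_B] = S·[w00; w01] and [mR_A; mR_B] = S·[w10; w11]:
  w00 = -1, w01 = 1/2, w10 = -1, w11 = 0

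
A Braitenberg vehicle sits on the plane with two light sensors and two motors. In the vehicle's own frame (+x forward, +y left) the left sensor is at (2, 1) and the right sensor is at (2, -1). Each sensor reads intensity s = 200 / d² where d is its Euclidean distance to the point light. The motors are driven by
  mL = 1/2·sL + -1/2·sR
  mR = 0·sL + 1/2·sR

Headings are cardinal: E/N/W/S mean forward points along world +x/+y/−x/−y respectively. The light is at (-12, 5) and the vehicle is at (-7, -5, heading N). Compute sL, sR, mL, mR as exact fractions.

5/2 2 1/4 1

left sensor world pos  = (-8, -3); dL² = 80
right sensor world pos = (-6, -3); dR² = 100
sL = 200/80 = 5/2
sR = 200/100 = 2
mL = 1/2·sL + -1/2·sR = 1/4
mR = 0·sL + 1/2·sR = 1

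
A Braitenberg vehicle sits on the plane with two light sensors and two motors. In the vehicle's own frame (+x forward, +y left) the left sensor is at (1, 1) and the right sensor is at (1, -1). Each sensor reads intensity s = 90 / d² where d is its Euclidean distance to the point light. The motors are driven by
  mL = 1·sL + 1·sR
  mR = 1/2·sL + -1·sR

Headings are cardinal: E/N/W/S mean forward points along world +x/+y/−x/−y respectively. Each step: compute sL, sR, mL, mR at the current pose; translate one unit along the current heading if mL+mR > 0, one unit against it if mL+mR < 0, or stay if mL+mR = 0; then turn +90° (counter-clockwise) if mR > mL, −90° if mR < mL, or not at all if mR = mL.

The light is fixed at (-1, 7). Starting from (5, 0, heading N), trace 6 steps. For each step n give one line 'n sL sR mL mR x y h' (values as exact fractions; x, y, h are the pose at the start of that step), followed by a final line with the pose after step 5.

0 90/61 18/17 2628/1037 -333/1037 5 0 N
1 45/37 45/49 3870/1813 -1125/3626 5 1 E
2 90/113 18/17 3564/1921 -1269/1921 6 1 S
3 9/10 5/4 43/20 -4/5 6 0 W
4 90/61 18/17 2628/1037 -333/1037 5 0 N
5 45/37 45/49 3870/1813 -1125/3626 5 1 E
final 6 1 S

n=0: pose=(5,0,N); sL=90/61, sR=18/17; mL=2628/1037, mR=-333/1037; mL+mR=135/61 → advance +1; mR−mL=-2961/1037 → turn -1·90°
n=1: pose=(5,1,E); sL=45/37, sR=45/49; mL=3870/1813, mR=-1125/3626; mL+mR=135/74 → advance +1; mR−mL=-8865/3626 → turn -1·90°
n=2: pose=(6,1,S); sL=90/113, sR=18/17; mL=3564/1921, mR=-1269/1921; mL+mR=135/113 → advance +1; mR−mL=-4833/1921 → turn -1·90°
n=3: pose=(6,0,W); sL=9/10, sR=5/4; mL=43/20, mR=-4/5; mL+mR=27/20 → advance +1; mR−mL=-59/20 → turn -1·90°
n=4: pose=(5,0,N); sL=90/61, sR=18/17; mL=2628/1037, mR=-333/1037; mL+mR=135/61 → advance +1; mR−mL=-2961/1037 → turn -1·90°
n=5: pose=(5,1,E); sL=45/37, sR=45/49; mL=3870/1813, mR=-1125/3626; mL+mR=135/74 → advance +1; mR−mL=-8865/3626 → turn -1·90°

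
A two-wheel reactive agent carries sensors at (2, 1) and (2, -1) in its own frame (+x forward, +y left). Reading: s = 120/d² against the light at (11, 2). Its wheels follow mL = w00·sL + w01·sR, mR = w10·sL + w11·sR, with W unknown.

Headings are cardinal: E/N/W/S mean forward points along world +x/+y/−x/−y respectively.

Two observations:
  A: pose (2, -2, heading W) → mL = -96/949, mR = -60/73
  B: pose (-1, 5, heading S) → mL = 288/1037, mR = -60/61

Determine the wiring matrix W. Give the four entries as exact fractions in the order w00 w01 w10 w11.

1 -1 -1 0

obs A: pose=(2,-2,W) → sL=60/73, sR=12/13, mL=-96/949, mR=-60/73
obs B: pose=(-1,5,S) → sL=60/61, sR=12/17, mL=288/1037, mR=-60/61
sensor matrix S = [[60/73, 12/13], [60/61, 12/17]]; det S = -322560/984113
solve [mL_A; mL_B] = S·[w00; w01] and [mR_A; mR_B] = S·[w10; w11]:
  w00 = 1, w01 = -1, w10 = -1, w11 = 0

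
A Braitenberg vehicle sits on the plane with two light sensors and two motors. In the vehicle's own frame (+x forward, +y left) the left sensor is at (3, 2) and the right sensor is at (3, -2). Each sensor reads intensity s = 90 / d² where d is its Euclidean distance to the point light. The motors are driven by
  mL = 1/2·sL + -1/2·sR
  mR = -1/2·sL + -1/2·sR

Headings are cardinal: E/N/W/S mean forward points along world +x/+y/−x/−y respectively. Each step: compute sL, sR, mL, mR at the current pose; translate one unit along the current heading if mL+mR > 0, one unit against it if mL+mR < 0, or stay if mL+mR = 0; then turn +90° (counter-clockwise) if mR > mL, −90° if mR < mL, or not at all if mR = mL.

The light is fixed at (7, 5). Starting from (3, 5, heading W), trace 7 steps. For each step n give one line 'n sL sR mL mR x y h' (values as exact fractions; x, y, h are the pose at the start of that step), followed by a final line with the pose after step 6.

0 90/53 90/53 0 -90/53 3 5 W
1 45/17 9 -54/17 -99/17 4 5 N
2 90 10 40 -50 4 4 E
3 9/2 45/26 18/13 -81/26 3 4 S
4 90/53 90/53 0 -90/53 3 5 W
5 45/17 9 -54/17 -99/17 4 5 N
6 90 10 40 -50 4 4 E
final 3 4 S

n=0: pose=(3,5,W); sL=90/53, sR=90/53; mL=0, mR=-90/53; mL+mR=-90/53 → advance -1; mR−mL=-90/53 → turn -1·90°
n=1: pose=(4,5,N); sL=45/17, sR=9; mL=-54/17, mR=-99/17; mL+mR=-9 → advance -1; mR−mL=-45/17 → turn -1·90°
n=2: pose=(4,4,E); sL=90, sR=10; mL=40, mR=-50; mL+mR=-10 → advance -1; mR−mL=-90 → turn -1·90°
n=3: pose=(3,4,S); sL=9/2, sR=45/26; mL=18/13, mR=-81/26; mL+mR=-45/26 → advance -1; mR−mL=-9/2 → turn -1·90°
n=4: pose=(3,5,W); sL=90/53, sR=90/53; mL=0, mR=-90/53; mL+mR=-90/53 → advance -1; mR−mL=-90/53 → turn -1·90°
n=5: pose=(4,5,N); sL=45/17, sR=9; mL=-54/17, mR=-99/17; mL+mR=-9 → advance -1; mR−mL=-45/17 → turn -1·90°
n=6: pose=(4,4,E); sL=90, sR=10; mL=40, mR=-50; mL+mR=-10 → advance -1; mR−mL=-90 → turn -1·90°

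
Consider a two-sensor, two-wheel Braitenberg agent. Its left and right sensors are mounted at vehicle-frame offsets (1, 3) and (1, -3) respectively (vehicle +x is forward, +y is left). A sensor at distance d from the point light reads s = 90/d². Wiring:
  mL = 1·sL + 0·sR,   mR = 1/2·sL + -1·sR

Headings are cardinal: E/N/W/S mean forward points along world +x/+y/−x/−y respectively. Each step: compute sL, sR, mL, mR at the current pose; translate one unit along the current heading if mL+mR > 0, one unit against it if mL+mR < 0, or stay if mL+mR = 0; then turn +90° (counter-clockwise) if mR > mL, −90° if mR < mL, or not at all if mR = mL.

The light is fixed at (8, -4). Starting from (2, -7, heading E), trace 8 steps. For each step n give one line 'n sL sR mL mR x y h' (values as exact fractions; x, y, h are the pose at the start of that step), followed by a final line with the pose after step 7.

n=0: pose=(2,-7,E); sL=18/5, sR=90/61; mL=18/5, mR=99/305; mL+mR=1197/305 → advance +1; mR−mL=-999/305 → turn -1·90°
n=1: pose=(3,-7,S); sL=9/2, sR=9/8; mL=9/2, mR=9/8; mL+mR=45/8 → advance +1; mR−mL=-27/8 → turn -1·90°
n=2: pose=(3,-8,W); sL=18/17, sR=90/37; mL=18/17, mR=-1197/629; mL+mR=-531/629 → advance -1; mR−mL=-1863/629 → turn -1·90°
n=3: pose=(4,-8,N); sL=45/29, sR=9; mL=45/29, mR=-477/58; mL+mR=-387/58 → advance -1; mR−mL=-567/58 → turn -1·90°
n=4: pose=(4,-9,E); sL=90/13, sR=90/73; mL=90/13, mR=2115/949; mL+mR=8685/949 → advance +1; mR−mL=-4455/949 → turn -1·90°
n=5: pose=(5,-9,S); sL=5/2, sR=5/4; mL=5/2, mR=0; mL+mR=5/2 → advance +1; mR−mL=-5/2 → turn -1·90°
n=6: pose=(5,-10,W); sL=90/97, sR=18/5; mL=90/97, mR=-1521/485; mL+mR=-1071/485 → advance -1; mR−mL=-1971/485 → turn -1·90°
n=7: pose=(6,-10,N); sL=9/5, sR=45/13; mL=9/5, mR=-333/130; mL+mR=-99/130 → advance -1; mR−mL=-567/130 → turn -1·90°

0 18/5 90/61 18/5 99/305 2 -7 E
1 9/2 9/8 9/2 9/8 3 -7 S
2 18/17 90/37 18/17 -1197/629 3 -8 W
3 45/29 9 45/29 -477/58 4 -8 N
4 90/13 90/73 90/13 2115/949 4 -9 E
5 5/2 5/4 5/2 0 5 -9 S
6 90/97 18/5 90/97 -1521/485 5 -10 W
7 9/5 45/13 9/5 -333/130 6 -10 N
final 6 -11 E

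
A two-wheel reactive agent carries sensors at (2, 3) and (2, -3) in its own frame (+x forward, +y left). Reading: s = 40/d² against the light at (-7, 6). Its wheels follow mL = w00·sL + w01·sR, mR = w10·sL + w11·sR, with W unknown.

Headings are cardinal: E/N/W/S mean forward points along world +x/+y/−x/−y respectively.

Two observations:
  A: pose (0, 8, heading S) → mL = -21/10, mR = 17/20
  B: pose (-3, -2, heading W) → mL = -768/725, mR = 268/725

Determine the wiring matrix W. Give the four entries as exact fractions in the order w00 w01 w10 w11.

obs A: pose=(0,8,S) → sL=2/5, sR=5/2, mL=-21/10, mR=17/20
obs B: pose=(-3,-2,W) → sL=8/25, sR=40/29, mL=-768/725, mR=268/725
sensor matrix S = [[2/5, 5/2], [8/25, 40/29]]; det S = -36/145
solve [mL_A; mL_B] = S·[w00; w01] and [mR_A; mR_B] = S·[w10; w11]:
  w00 = 1, w01 = -1, w10 = -1, w11 = 1/2

1 -1 -1 1/2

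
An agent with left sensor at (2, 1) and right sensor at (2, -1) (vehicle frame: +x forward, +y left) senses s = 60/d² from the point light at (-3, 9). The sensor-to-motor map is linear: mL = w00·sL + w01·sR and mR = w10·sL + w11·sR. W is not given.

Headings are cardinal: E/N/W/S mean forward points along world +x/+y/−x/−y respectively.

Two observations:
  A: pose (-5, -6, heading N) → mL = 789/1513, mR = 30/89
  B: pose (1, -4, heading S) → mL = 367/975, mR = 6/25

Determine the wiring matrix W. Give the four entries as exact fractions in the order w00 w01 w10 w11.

1/2 1 1 0

obs A: pose=(-5,-6,N) → sL=30/89, sR=6/17, mL=789/1513, mR=30/89
obs B: pose=(1,-4,S) → sL=6/25, sR=10/39, mL=367/975, mR=6/25
sensor matrix S = [[30/89, 6/17], [6/25, 10/39]]; det S = 848/491725
solve [mL_A; mL_B] = S·[w00; w01] and [mR_A; mR_B] = S·[w10; w11]:
  w00 = 1/2, w01 = 1, w10 = 1, w11 = 0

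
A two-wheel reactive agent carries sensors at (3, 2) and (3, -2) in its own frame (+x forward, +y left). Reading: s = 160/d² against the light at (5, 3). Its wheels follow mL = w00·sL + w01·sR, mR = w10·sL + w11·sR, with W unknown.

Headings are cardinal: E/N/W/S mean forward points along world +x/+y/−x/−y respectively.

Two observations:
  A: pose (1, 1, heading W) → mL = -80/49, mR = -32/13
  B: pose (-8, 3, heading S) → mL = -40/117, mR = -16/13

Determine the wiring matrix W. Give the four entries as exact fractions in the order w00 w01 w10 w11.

0 -1/2 -1 0

obs A: pose=(1,1,W) → sL=32/13, sR=160/49, mL=-80/49, mR=-32/13
obs B: pose=(-8,3,S) → sL=16/13, sR=80/117, mL=-40/117, mR=-16/13
sensor matrix S = [[32/13, 160/49], [16/13, 80/117]]; det S = -174080/74529
solve [mL_A; mL_B] = S·[w00; w01] and [mR_A; mR_B] = S·[w10; w11]:
  w00 = 0, w01 = -1/2, w10 = -1, w11 = 0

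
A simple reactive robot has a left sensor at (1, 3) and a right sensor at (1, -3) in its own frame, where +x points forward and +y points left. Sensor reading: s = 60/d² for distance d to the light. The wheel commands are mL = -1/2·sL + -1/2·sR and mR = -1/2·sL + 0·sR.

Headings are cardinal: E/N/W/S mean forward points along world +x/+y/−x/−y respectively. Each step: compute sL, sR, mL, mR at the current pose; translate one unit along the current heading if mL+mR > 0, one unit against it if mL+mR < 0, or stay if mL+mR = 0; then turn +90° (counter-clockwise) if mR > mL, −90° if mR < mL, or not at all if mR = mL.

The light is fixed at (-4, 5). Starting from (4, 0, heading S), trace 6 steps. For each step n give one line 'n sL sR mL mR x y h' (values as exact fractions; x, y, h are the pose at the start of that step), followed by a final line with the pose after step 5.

0 60/157 60/61 -6540/9577 -30/157 4 0 S
1 30/41 6/13 -318/533 -15/41 4 1 E
2 12/5 60/109 -804/545 -6/5 3 1 N
3 3/5 3/2 -21/20 -3/10 3 0 W
4 60/157 60/61 -6540/9577 -30/157 4 0 S
5 30/41 6/13 -318/533 -15/41 4 1 E
final 3 1 N

n=0: pose=(4,0,S); sL=60/157, sR=60/61; mL=-6540/9577, mR=-30/157; mL+mR=-8370/9577 → advance -1; mR−mL=30/61 → turn +1·90°
n=1: pose=(4,1,E); sL=30/41, sR=6/13; mL=-318/533, mR=-15/41; mL+mR=-513/533 → advance -1; mR−mL=3/13 → turn +1·90°
n=2: pose=(3,1,N); sL=12/5, sR=60/109; mL=-804/545, mR=-6/5; mL+mR=-1458/545 → advance -1; mR−mL=30/109 → turn +1·90°
n=3: pose=(3,0,W); sL=3/5, sR=3/2; mL=-21/20, mR=-3/10; mL+mR=-27/20 → advance -1; mR−mL=3/4 → turn +1·90°
n=4: pose=(4,0,S); sL=60/157, sR=60/61; mL=-6540/9577, mR=-30/157; mL+mR=-8370/9577 → advance -1; mR−mL=30/61 → turn +1·90°
n=5: pose=(4,1,E); sL=30/41, sR=6/13; mL=-318/533, mR=-15/41; mL+mR=-513/533 → advance -1; mR−mL=3/13 → turn +1·90°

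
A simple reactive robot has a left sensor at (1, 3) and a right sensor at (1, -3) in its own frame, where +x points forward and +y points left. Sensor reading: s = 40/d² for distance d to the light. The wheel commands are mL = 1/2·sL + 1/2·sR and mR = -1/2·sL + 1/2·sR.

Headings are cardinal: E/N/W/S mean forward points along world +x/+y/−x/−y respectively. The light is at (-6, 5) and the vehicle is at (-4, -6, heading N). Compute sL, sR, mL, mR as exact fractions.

40/101 8/25 904/2525 -96/2525

left sensor world pos  = (-7, -5); dL² = 101
right sensor world pos = (-1, -5); dR² = 125
sL = 40/101 = 40/101
sR = 40/125 = 8/25
mL = 1/2·sL + 1/2·sR = 904/2525
mR = -1/2·sL + 1/2·sR = -96/2525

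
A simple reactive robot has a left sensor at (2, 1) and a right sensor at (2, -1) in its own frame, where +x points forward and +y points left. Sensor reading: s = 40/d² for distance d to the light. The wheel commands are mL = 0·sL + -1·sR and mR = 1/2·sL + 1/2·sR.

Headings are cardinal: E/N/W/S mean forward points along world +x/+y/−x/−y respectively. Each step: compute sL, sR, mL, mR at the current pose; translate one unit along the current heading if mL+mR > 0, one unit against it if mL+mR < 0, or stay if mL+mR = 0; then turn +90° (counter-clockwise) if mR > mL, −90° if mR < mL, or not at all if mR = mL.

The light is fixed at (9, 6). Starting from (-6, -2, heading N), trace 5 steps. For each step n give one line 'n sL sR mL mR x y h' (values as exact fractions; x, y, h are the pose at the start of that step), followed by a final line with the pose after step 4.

n=0: pose=(-6,-2,N); sL=10/73, sR=5/29; mL=-5/29, mR=655/4234; mL+mR=-75/4234 → advance -1; mR−mL=1385/4234 → turn +1·90°
n=1: pose=(-6,-3,W); sL=40/389, sR=40/353; mL=-40/353, mR=14840/137317; mL+mR=-720/137317 → advance -1; mR−mL=30400/137317 → turn +1·90°
n=2: pose=(-5,-3,S); sL=4/29, sR=20/173; mL=-20/173, mR=636/5017; mL+mR=56/5017 → advance +1; mR−mL=1216/5017 → turn +1·90°
n=3: pose=(-5,-4,E); sL=8/45, sR=8/53; mL=-8/53, mR=392/2385; mL+mR=32/2385 → advance +1; mR−mL=752/2385 → turn +1·90°
n=4: pose=(-4,-4,N); sL=2/13, sR=5/26; mL=-5/26, mR=9/52; mL+mR=-1/52 → advance -1; mR−mL=19/52 → turn +1·90°

0 10/73 5/29 -5/29 655/4234 -6 -2 N
1 40/389 40/353 -40/353 14840/137317 -6 -3 W
2 4/29 20/173 -20/173 636/5017 -5 -3 S
3 8/45 8/53 -8/53 392/2385 -5 -4 E
4 2/13 5/26 -5/26 9/52 -4 -4 N
final -4 -5 W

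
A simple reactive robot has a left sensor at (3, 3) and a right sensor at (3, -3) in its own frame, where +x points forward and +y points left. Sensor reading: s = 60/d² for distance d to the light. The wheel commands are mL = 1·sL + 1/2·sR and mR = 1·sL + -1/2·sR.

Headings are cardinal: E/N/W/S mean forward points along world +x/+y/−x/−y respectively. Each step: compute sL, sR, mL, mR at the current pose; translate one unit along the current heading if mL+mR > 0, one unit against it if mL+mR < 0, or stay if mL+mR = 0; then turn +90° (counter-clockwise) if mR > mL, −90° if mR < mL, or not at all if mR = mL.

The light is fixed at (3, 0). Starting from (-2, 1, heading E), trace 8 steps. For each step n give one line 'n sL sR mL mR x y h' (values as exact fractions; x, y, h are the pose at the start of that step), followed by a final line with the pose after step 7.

n=0: pose=(-2,1,E); sL=3, sR=15/2; mL=27/4, mR=-3/4; mL+mR=6 → advance +1; mR−mL=-15/2 → turn -1·90°
n=1: pose=(-1,1,S); sL=12, sR=60/53; mL=666/53, mR=606/53; mL+mR=24 → advance +1; mR−mL=-60/53 → turn -1·90°
n=2: pose=(-1,0,W); sL=30/29, sR=30/29; mL=45/29, mR=15/29; mL+mR=60/29 → advance +1; mR−mL=-30/29 → turn -1·90°
n=3: pose=(-2,0,N); sL=60/73, sR=60/13; mL=2970/949, mR=-1410/949; mL+mR=120/73 → advance +1; mR−mL=-60/13 → turn -1·90°
n=4: pose=(-2,1,E); sL=3, sR=15/2; mL=27/4, mR=-3/4; mL+mR=6 → advance +1; mR−mL=-15/2 → turn -1·90°
n=5: pose=(-1,1,S); sL=12, sR=60/53; mL=666/53, mR=606/53; mL+mR=24 → advance +1; mR−mL=-60/53 → turn -1·90°
n=6: pose=(-1,0,W); sL=30/29, sR=30/29; mL=45/29, mR=15/29; mL+mR=60/29 → advance +1; mR−mL=-30/29 → turn -1·90°
n=7: pose=(-2,0,N); sL=60/73, sR=60/13; mL=2970/949, mR=-1410/949; mL+mR=120/73 → advance +1; mR−mL=-60/13 → turn -1·90°

0 3 15/2 27/4 -3/4 -2 1 E
1 12 60/53 666/53 606/53 -1 1 S
2 30/29 30/29 45/29 15/29 -1 0 W
3 60/73 60/13 2970/949 -1410/949 -2 0 N
4 3 15/2 27/4 -3/4 -2 1 E
5 12 60/53 666/53 606/53 -1 1 S
6 30/29 30/29 45/29 15/29 -1 0 W
7 60/73 60/13 2970/949 -1410/949 -2 0 N
final -2 1 E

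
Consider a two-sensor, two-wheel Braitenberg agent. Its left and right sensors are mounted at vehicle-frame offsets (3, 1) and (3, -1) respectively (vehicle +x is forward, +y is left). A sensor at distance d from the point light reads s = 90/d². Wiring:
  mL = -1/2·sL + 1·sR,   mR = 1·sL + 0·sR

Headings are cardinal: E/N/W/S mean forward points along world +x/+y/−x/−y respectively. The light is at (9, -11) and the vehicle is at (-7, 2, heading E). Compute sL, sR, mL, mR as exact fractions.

left sensor world pos  = (-4, 3); dL² = 365
right sensor world pos = (-4, 1); dR² = 313
sL = 90/365 = 18/73
sR = 90/313 = 90/313
mL = -1/2·sL + 1·sR = 3753/22849
mR = 1·sL + 0·sR = 18/73

18/73 90/313 3753/22849 18/73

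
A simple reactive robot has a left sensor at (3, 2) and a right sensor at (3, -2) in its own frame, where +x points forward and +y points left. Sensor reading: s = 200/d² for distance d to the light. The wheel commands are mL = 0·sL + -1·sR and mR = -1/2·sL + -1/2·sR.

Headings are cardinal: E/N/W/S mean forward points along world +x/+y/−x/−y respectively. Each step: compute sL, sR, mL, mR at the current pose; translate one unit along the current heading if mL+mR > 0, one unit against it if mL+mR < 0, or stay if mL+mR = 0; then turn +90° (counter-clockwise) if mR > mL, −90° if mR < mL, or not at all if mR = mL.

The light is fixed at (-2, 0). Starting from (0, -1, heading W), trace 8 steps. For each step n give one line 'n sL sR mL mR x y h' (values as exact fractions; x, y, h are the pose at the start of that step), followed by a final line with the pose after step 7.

n=0: pose=(0,-1,W); sL=20, sR=100; mL=-100, mR=-60; mL+mR=-160 → advance -1; mR−mL=40 → turn +1·90°
n=1: pose=(1,-1,S); sL=200/41, sR=200/17; mL=-200/17, mR=-5800/697; mL+mR=-14000/697 → advance -1; mR−mL=2400/697 → turn +1·90°
n=2: pose=(1,0,E); sL=5, sR=5; mL=-5, mR=-5; mL+mR=-10 → advance -1; mR−mL=0 → turn +0·90°
n=3: pose=(0,0,E); sL=200/29, sR=200/29; mL=-200/29, mR=-200/29; mL+mR=-400/29 → advance -1; mR−mL=0 → turn +0·90°
n=4: pose=(-1,0,E); sL=10, sR=10; mL=-10, mR=-10; mL+mR=-20 → advance -1; mR−mL=0 → turn +0·90°
n=5: pose=(-2,0,E); sL=200/13, sR=200/13; mL=-200/13, mR=-200/13; mL+mR=-400/13 → advance -1; mR−mL=0 → turn +0·90°
n=6: pose=(-3,0,E); sL=25, sR=25; mL=-25, mR=-25; mL+mR=-50 → advance -1; mR−mL=0 → turn +0·90°
n=7: pose=(-4,0,E); sL=40, sR=40; mL=-40, mR=-40; mL+mR=-80 → advance -1; mR−mL=0 → turn +0·90°

0 20 100 -100 -60 0 -1 W
1 200/41 200/17 -200/17 -5800/697 1 -1 S
2 5 5 -5 -5 1 0 E
3 200/29 200/29 -200/29 -200/29 0 0 E
4 10 10 -10 -10 -1 0 E
5 200/13 200/13 -200/13 -200/13 -2 0 E
6 25 25 -25 -25 -3 0 E
7 40 40 -40 -40 -4 0 E
final -5 0 E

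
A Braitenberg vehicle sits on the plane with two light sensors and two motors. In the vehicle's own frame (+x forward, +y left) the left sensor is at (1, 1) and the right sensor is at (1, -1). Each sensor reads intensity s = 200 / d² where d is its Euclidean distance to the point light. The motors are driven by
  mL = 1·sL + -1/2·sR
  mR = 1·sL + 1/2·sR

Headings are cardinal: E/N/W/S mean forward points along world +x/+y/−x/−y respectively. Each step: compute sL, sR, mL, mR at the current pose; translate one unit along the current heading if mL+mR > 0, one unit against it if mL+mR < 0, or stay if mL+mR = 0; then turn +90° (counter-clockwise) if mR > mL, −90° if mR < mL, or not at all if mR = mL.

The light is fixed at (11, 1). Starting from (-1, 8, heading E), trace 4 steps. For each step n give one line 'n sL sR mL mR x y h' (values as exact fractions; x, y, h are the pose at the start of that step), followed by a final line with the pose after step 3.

0 40/37 200/157 2580/5809 9980/5809 -1 8 E
1 25/26 50/41 375/1066 1675/1066 0 8 N
2 200/193 8/9 1028/1737 2572/1737 0 9 W
3 20/17 100/109 1330/1853 3030/1853 -1 9 S
final -1 8 E

n=0: pose=(-1,8,E); sL=40/37, sR=200/157; mL=2580/5809, mR=9980/5809; mL+mR=80/37 → advance +1; mR−mL=200/157 → turn +1·90°
n=1: pose=(0,8,N); sL=25/26, sR=50/41; mL=375/1066, mR=1675/1066; mL+mR=25/13 → advance +1; mR−mL=50/41 → turn +1·90°
n=2: pose=(0,9,W); sL=200/193, sR=8/9; mL=1028/1737, mR=2572/1737; mL+mR=400/193 → advance +1; mR−mL=8/9 → turn +1·90°
n=3: pose=(-1,9,S); sL=20/17, sR=100/109; mL=1330/1853, mR=3030/1853; mL+mR=40/17 → advance +1; mR−mL=100/109 → turn +1·90°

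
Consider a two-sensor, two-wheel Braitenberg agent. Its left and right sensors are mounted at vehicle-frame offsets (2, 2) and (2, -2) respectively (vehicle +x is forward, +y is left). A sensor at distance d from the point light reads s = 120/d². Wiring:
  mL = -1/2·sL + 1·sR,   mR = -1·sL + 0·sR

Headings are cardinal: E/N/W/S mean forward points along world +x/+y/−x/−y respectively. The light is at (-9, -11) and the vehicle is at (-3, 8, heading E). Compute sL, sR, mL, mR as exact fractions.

24/101 120/353 7884/35653 -24/101

left sensor world pos  = (-1, 10); dL² = 505
right sensor world pos = (-1, 6); dR² = 353
sL = 120/505 = 24/101
sR = 120/353 = 120/353
mL = -1/2·sL + 1·sR = 7884/35653
mR = -1·sL + 0·sR = -24/101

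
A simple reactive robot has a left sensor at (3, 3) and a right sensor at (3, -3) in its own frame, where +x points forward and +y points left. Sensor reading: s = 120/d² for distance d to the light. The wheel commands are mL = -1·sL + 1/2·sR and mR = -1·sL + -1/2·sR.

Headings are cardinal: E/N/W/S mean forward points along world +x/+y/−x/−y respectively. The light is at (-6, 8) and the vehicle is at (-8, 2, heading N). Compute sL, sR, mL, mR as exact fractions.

left sensor world pos  = (-11, 5); dL² = 34
right sensor world pos = (-5, 5); dR² = 10
sL = 120/34 = 60/17
sR = 120/10 = 12
mL = -1·sL + 1/2·sR = 42/17
mR = -1·sL + -1/2·sR = -162/17

60/17 12 42/17 -162/17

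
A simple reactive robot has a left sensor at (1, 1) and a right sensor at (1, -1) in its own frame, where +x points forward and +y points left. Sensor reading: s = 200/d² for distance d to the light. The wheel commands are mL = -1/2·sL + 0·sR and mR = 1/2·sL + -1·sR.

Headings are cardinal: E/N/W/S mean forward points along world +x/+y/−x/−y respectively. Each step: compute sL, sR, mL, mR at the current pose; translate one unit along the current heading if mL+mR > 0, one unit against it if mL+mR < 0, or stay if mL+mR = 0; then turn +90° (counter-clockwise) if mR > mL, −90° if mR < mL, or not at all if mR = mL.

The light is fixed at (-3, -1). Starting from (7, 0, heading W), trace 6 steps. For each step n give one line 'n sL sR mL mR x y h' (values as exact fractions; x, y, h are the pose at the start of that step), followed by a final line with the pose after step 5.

0 200/81 40/17 -100/81 -1540/1377 7 0 W
1 25/18 2 -25/36 -47/36 8 0 S
2 200/101 200/109 -100/101 -9300/11009 8 1 W
3 20/17 100/61 -10/17 -1090/1037 9 1 S
4 8/5 200/137 -4/5 -452/685 9 2 W
5 1 50/37 -1/2 -63/74 10 2 S
final 10 3 W

n=0: pose=(7,0,W); sL=200/81, sR=40/17; mL=-100/81, mR=-1540/1377; mL+mR=-40/17 → advance -1; mR−mL=160/1377 → turn +1·90°
n=1: pose=(8,0,S); sL=25/18, sR=2; mL=-25/36, mR=-47/36; mL+mR=-2 → advance -1; mR−mL=-11/18 → turn -1·90°
n=2: pose=(8,1,W); sL=200/101, sR=200/109; mL=-100/101, mR=-9300/11009; mL+mR=-200/109 → advance -1; mR−mL=1600/11009 → turn +1·90°
n=3: pose=(9,1,S); sL=20/17, sR=100/61; mL=-10/17, mR=-1090/1037; mL+mR=-100/61 → advance -1; mR−mL=-480/1037 → turn -1·90°
n=4: pose=(9,2,W); sL=8/5, sR=200/137; mL=-4/5, mR=-452/685; mL+mR=-200/137 → advance -1; mR−mL=96/685 → turn +1·90°
n=5: pose=(10,2,S); sL=1, sR=50/37; mL=-1/2, mR=-63/74; mL+mR=-50/37 → advance -1; mR−mL=-13/37 → turn -1·90°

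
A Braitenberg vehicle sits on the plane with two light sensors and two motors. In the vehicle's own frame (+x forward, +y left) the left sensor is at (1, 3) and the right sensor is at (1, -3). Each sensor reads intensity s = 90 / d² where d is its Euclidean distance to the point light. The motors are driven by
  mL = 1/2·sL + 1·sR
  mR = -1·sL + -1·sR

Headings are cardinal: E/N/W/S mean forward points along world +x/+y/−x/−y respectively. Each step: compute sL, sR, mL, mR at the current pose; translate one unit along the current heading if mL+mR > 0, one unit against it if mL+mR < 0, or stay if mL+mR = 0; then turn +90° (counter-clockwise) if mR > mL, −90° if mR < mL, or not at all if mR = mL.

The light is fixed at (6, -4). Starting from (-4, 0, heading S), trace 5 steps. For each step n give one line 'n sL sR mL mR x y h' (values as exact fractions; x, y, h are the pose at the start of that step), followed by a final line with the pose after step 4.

0 45/29 45/89 6615/5162 -5310/2581 -4 0 S
1 18/25 18/37 783/925 -1116/925 -4 1 W
2 1/2 5/4 3/2 -7/4 -3 1 N
3 90/113 18/13 2619/1469 -3204/1469 -3 0 E
4 45/29 45/89 6615/5162 -5310/2581 -4 0 S
final -4 1 W

n=0: pose=(-4,0,S); sL=45/29, sR=45/89; mL=6615/5162, mR=-5310/2581; mL+mR=-45/58 → advance -1; mR−mL=-17235/5162 → turn -1·90°
n=1: pose=(-4,1,W); sL=18/25, sR=18/37; mL=783/925, mR=-1116/925; mL+mR=-9/25 → advance -1; mR−mL=-1899/925 → turn -1·90°
n=2: pose=(-3,1,N); sL=1/2, sR=5/4; mL=3/2, mR=-7/4; mL+mR=-1/4 → advance -1; mR−mL=-13/4 → turn -1·90°
n=3: pose=(-3,0,E); sL=90/113, sR=18/13; mL=2619/1469, mR=-3204/1469; mL+mR=-45/113 → advance -1; mR−mL=-5823/1469 → turn -1·90°
n=4: pose=(-4,0,S); sL=45/29, sR=45/89; mL=6615/5162, mR=-5310/2581; mL+mR=-45/58 → advance -1; mR−mL=-17235/5162 → turn -1·90°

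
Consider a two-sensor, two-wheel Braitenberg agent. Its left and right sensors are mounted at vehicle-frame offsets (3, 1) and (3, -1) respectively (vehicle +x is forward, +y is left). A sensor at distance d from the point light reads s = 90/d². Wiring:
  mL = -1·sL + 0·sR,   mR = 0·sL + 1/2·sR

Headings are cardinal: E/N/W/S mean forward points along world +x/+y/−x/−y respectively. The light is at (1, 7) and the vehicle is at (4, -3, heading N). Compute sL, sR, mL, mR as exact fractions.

left sensor world pos  = (3, 0); dL² = 53
right sensor world pos = (5, 0); dR² = 65
sL = 90/53 = 90/53
sR = 90/65 = 18/13
mL = -1·sL + 0·sR = -90/53
mR = 0·sL + 1/2·sR = 9/13

90/53 18/13 -90/53 9/13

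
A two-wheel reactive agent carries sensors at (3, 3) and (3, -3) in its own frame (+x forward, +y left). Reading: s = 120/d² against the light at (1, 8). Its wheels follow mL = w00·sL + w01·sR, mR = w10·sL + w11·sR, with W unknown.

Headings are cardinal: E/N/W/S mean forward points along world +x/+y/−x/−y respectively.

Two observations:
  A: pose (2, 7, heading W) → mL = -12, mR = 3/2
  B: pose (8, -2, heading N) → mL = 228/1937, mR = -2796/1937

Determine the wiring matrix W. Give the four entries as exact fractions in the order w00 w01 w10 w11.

obs A: pose=(2,7,W) → sL=6, sR=15, mL=-12, mR=3/2
obs B: pose=(8,-2,N) → sL=24/13, sR=120/149, mL=228/1937, mR=-2796/1937
sensor matrix S = [[6, 15], [24/13, 120/149]]; det S = -44280/1937
solve [mL_A; mL_B] = S·[w00; w01] and [mR_A; mR_B] = S·[w10; w11]:
  w00 = 1/2, w01 = -1, w10 = -1, w11 = 1/2

1/2 -1 -1 1/2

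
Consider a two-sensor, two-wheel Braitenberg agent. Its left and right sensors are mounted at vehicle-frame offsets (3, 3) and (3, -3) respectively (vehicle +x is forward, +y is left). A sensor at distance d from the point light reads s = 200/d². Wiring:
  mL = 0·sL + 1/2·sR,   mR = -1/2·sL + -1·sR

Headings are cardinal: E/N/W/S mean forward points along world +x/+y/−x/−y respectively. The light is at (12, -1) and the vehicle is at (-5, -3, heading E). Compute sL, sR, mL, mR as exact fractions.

left sensor world pos  = (-2, 0); dL² = 197
right sensor world pos = (-2, -6); dR² = 221
sL = 200/197 = 200/197
sR = 200/221 = 200/221
mL = 0·sL + 1/2·sR = 100/221
mR = -1/2·sL + -1·sR = -61500/43537

200/197 200/221 100/221 -61500/43537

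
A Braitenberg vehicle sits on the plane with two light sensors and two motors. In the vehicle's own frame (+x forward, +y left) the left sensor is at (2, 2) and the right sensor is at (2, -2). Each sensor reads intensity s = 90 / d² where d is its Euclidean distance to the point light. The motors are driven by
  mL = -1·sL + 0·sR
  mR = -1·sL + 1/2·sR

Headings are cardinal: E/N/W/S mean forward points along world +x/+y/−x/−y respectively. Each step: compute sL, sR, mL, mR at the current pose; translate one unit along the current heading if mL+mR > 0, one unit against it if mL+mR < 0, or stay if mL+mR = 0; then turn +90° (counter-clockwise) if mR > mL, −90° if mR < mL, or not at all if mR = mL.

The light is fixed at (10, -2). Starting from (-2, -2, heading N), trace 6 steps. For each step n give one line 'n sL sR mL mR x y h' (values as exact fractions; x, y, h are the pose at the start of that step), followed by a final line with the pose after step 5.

0 9/20 45/52 -9/20 -9/520 -2 -2 N
1 18/41 90/197 -18/41 -1701/8077 -2 -3 W
2 1 45/89 -1 -133/178 -1 -3 S
3 18/17 18/17 -18/17 -9/17 -1 -2 E
4 9/20 45/52 -9/20 -9/520 -2 -2 N
5 18/41 90/197 -18/41 -1701/8077 -2 -3 W
final -1 -3 S

n=0: pose=(-2,-2,N); sL=9/20, sR=45/52; mL=-9/20, mR=-9/520; mL+mR=-243/520 → advance -1; mR−mL=45/104 → turn +1·90°
n=1: pose=(-2,-3,W); sL=18/41, sR=90/197; mL=-18/41, mR=-1701/8077; mL+mR=-5247/8077 → advance -1; mR−mL=45/197 → turn +1·90°
n=2: pose=(-1,-3,S); sL=1, sR=45/89; mL=-1, mR=-133/178; mL+mR=-311/178 → advance -1; mR−mL=45/178 → turn +1·90°
n=3: pose=(-1,-2,E); sL=18/17, sR=18/17; mL=-18/17, mR=-9/17; mL+mR=-27/17 → advance -1; mR−mL=9/17 → turn +1·90°
n=4: pose=(-2,-2,N); sL=9/20, sR=45/52; mL=-9/20, mR=-9/520; mL+mR=-243/520 → advance -1; mR−mL=45/104 → turn +1·90°
n=5: pose=(-2,-3,W); sL=18/41, sR=90/197; mL=-18/41, mR=-1701/8077; mL+mR=-5247/8077 → advance -1; mR−mL=45/197 → turn +1·90°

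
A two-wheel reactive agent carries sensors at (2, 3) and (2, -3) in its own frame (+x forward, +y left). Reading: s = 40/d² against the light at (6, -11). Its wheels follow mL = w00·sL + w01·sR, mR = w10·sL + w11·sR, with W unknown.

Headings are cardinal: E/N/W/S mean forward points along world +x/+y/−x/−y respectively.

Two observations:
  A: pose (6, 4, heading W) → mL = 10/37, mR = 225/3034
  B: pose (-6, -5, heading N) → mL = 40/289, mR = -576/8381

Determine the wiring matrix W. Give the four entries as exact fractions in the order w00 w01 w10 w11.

1 0 1/2 -1/2

obs A: pose=(6,4,W) → sL=10/37, sR=5/41, mL=10/37, mR=225/3034
obs B: pose=(-6,-5,N) → sL=40/289, sR=8/29, mL=40/289, mR=-576/8381
sensor matrix S = [[10/37, 5/41], [40/289, 8/29]]; det S = 733320/12713977
solve [mL_A; mL_B] = S·[w00; w01] and [mR_A; mR_B] = S·[w10; w11]:
  w00 = 1, w01 = 0, w10 = 1/2, w11 = -1/2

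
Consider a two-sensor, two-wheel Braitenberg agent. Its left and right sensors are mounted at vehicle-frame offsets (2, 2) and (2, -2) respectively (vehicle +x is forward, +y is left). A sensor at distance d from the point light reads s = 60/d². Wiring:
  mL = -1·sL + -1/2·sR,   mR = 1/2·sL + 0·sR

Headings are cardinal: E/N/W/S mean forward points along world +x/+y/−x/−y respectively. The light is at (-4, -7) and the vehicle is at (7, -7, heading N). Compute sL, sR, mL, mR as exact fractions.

12/17 60/173 -2586/2941 6/17

left sensor world pos  = (5, -5); dL² = 85
right sensor world pos = (9, -5); dR² = 173
sL = 60/85 = 12/17
sR = 60/173 = 60/173
mL = -1·sL + -1/2·sR = -2586/2941
mR = 1/2·sL + 0·sR = 6/17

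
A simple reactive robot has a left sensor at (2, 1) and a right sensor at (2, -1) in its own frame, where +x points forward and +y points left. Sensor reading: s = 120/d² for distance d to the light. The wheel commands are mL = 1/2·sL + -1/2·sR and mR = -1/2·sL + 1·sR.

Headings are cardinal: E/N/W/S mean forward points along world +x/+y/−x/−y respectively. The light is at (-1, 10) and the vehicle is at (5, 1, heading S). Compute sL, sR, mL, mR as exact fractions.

12/17 60/73 -72/1241 582/1241

left sensor world pos  = (6, -1); dL² = 170
right sensor world pos = (4, -1); dR² = 146
sL = 120/170 = 12/17
sR = 120/146 = 60/73
mL = 1/2·sL + -1/2·sR = -72/1241
mR = -1/2·sL + 1·sR = 582/1241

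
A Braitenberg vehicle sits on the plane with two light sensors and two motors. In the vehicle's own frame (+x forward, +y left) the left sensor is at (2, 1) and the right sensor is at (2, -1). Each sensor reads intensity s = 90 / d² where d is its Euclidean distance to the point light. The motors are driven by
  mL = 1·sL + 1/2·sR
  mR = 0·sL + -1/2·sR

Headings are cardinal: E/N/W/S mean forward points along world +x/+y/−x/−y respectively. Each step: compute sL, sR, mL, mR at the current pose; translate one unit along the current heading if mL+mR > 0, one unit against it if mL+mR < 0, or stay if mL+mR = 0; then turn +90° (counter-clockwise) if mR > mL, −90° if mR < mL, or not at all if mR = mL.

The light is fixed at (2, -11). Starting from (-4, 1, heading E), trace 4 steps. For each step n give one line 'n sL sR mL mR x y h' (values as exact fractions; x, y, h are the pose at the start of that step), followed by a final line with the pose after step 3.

n=0: pose=(-4,1,E); sL=18/37, sR=90/137; mL=4131/5069, mR=-45/137; mL+mR=18/37 → advance +1; mR−mL=-5796/5069 → turn -1·90°
n=1: pose=(-3,1,S); sL=45/58, sR=45/68; mL=4365/3944, mR=-45/136; mL+mR=45/58 → advance +1; mR−mL=-2835/1972 → turn -1·90°
n=2: pose=(-3,0,W); sL=90/149, sR=90/193; mL=24075/28757, mR=-45/193; mL+mR=90/149 → advance +1; mR−mL=-30780/28757 → turn -1·90°
n=3: pose=(-4,0,N); sL=45/109, sR=45/97; mL=13635/21146, mR=-45/194; mL+mR=45/109 → advance +1; mR−mL=-9270/10573 → turn -1·90°

0 18/37 90/137 4131/5069 -45/137 -4 1 E
1 45/58 45/68 4365/3944 -45/136 -3 1 S
2 90/149 90/193 24075/28757 -45/193 -3 0 W
3 45/109 45/97 13635/21146 -45/194 -4 0 N
final -4 1 E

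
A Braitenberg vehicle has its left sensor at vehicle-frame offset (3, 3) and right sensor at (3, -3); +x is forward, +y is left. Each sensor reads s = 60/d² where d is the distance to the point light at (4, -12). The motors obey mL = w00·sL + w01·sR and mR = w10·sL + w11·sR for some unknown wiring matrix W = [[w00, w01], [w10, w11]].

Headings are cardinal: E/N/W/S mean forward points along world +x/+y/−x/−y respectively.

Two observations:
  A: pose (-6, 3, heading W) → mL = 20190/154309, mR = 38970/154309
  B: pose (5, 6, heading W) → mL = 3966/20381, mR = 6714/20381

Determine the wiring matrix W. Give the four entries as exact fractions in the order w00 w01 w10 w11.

obs A: pose=(-6,3,W) → sL=60/313, sR=60/493, mL=20190/154309, mR=38970/154309
obs B: pose=(5,6,W) → sL=60/229, sR=12/89, mL=3966/20381, mR=6714/20381
sensor matrix S = [[60/313, 60/493], [60/229, 12/89]]; det S = -18999360/3144971729
solve [mL_A; mL_B] = S·[w00; w01] and [mR_A; mR_B] = S·[w10; w11]:
  w00 = 1, w01 = -1/2, w10 = 1, w11 = 1/2

1 -1/2 1 1/2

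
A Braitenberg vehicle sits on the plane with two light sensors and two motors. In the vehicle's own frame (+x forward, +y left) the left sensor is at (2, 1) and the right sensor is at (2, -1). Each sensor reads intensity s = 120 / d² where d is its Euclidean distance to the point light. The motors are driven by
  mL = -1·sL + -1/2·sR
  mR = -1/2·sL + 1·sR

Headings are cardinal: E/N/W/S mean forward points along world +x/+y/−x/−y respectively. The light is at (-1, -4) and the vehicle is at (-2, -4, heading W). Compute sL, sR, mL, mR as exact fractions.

left sensor world pos  = (-4, -5); dL² = 10
right sensor world pos = (-4, -3); dR² = 10
sL = 120/10 = 12
sR = 120/10 = 12
mL = -1·sL + -1/2·sR = -18
mR = -1/2·sL + 1·sR = 6

12 12 -18 6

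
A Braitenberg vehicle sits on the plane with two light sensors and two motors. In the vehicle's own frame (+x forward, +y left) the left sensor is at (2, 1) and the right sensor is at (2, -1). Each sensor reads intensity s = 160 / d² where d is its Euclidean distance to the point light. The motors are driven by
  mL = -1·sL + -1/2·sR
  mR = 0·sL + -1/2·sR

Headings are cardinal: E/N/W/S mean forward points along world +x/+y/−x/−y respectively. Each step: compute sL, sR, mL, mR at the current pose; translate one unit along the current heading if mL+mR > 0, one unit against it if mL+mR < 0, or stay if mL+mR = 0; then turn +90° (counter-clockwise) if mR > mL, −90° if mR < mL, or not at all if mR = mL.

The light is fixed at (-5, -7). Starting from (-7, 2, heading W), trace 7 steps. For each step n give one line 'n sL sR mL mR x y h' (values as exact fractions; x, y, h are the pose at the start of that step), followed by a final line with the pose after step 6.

n=0: pose=(-7,2,W); sL=2, sR=40/29; mL=-78/29, mR=-20/29; mL+mR=-98/29 → advance -1; mR−mL=2 → turn +1·90°
n=1: pose=(-6,2,S); sL=160/49, sR=160/53; mL=-12400/2597, mR=-80/53; mL+mR=-16320/2597 → advance -1; mR−mL=160/49 → turn +1·90°
n=2: pose=(-6,3,E); sL=80/61, sR=80/41; mL=-5720/2501, mR=-40/41; mL+mR=-8160/2501 → advance -1; mR−mL=80/61 → turn +1·90°
n=3: pose=(-7,3,N); sL=160/153, sR=32/29; mL=-7088/4437, mR=-16/29; mL+mR=-9536/4437 → advance -1; mR−mL=160/153 → turn +1·90°
n=4: pose=(-7,2,W); sL=2, sR=40/29; mL=-78/29, mR=-20/29; mL+mR=-98/29 → advance -1; mR−mL=2 → turn +1·90°
n=5: pose=(-6,2,S); sL=160/49, sR=160/53; mL=-12400/2597, mR=-80/53; mL+mR=-16320/2597 → advance -1; mR−mL=160/49 → turn +1·90°
n=6: pose=(-6,3,E); sL=80/61, sR=80/41; mL=-5720/2501, mR=-40/41; mL+mR=-8160/2501 → advance -1; mR−mL=80/61 → turn +1·90°

0 2 40/29 -78/29 -20/29 -7 2 W
1 160/49 160/53 -12400/2597 -80/53 -6 2 S
2 80/61 80/41 -5720/2501 -40/41 -6 3 E
3 160/153 32/29 -7088/4437 -16/29 -7 3 N
4 2 40/29 -78/29 -20/29 -7 2 W
5 160/49 160/53 -12400/2597 -80/53 -6 2 S
6 80/61 80/41 -5720/2501 -40/41 -6 3 E
final -7 3 N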